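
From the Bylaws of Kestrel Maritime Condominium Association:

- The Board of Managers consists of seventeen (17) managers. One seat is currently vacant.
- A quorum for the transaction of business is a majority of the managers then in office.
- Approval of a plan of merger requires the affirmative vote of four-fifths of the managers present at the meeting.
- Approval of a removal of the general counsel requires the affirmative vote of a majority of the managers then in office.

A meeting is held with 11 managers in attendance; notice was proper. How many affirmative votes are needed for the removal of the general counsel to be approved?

9

The removal of the general counsel requires a majority of the managers then in office (16).
A majority of 16 is 9.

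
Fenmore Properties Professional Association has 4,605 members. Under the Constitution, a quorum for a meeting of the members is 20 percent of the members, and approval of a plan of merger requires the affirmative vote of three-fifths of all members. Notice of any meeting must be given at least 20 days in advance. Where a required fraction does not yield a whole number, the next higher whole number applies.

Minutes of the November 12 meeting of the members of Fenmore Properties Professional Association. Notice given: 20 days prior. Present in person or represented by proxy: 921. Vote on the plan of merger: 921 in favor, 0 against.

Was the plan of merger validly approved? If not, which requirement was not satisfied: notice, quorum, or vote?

Notice: 20 days given; 20 required. Satisfied.
Quorum: 20% of 4,605 = 921; 921 present. Satisfied.
Vote: requires three-fifths of all members (4,605); 3/5 of 4605 = 2763, so 2,763 needed; 921 in favor. Not satisfied.

Invalid — vote requirement not satisfied.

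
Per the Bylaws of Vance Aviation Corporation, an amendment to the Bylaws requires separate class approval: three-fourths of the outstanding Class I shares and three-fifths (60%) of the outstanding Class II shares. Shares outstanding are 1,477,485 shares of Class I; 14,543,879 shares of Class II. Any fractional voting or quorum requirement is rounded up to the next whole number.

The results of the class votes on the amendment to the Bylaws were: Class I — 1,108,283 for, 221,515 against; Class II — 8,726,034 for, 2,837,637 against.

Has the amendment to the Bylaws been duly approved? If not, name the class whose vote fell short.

Not approved — the Class II shares did not give the required vote.

Class I: 3/4 of 1477485 = 1108113.75, rounded up to 1108114; 1,108,114 required, 1,108,283 in favor — approved.
Class II: 3/5 of 14543879 = 8726327.40, rounded up to 8726328; 8,726,328 required, 8,726,034 in favor — not approved.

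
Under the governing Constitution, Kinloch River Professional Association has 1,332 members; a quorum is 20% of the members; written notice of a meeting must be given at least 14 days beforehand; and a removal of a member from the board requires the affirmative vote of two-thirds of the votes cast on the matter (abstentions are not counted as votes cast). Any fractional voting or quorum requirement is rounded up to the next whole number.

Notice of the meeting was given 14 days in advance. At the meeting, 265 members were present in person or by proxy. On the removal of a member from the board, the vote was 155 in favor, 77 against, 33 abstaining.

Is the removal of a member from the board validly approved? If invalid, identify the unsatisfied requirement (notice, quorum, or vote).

Invalid — quorum requirement not satisfied.

Notice: 14 days given; 14 required. Satisfied.
Quorum: 20% of 1,332 = 266.40, rounded up to 267; 265 present. Not satisfied.
Vote: requires two-thirds of the votes cast (265 − 33 abstaining = 232); 2/3 of 232 = 154.67, rounded up to 155, so 155 needed; 155 in favor. Satisfied.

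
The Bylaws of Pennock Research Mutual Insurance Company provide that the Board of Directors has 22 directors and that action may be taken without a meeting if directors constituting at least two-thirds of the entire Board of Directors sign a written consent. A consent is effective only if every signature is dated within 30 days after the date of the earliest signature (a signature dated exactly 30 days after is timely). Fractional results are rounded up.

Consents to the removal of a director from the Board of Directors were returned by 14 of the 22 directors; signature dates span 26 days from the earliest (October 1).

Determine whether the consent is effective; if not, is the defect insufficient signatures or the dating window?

Signatures required: at least two-thirds of 22 — 2/3 of 22 = 14.67, rounded up to 15, so 15 needed; 14 signed. Insufficient.
Dating window: the latest signature is 26 days after the earliest; the limit is 30 days. Within the window.

Not effective — insufficient signatures.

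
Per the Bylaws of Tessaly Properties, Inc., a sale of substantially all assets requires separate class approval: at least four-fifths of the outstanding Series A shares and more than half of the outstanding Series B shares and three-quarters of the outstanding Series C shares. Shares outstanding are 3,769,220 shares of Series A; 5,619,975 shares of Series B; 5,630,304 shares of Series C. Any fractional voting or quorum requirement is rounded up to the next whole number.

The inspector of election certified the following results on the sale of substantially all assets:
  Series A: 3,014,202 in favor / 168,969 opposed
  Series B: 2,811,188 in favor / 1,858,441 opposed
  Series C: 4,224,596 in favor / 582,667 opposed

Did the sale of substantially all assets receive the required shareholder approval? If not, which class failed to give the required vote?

Series A: 4/5 of 3769220 = 3015376; 3,015,376 required, 3,014,202 in favor — not approved.
Series B: a majority of 5619975 is 2809988; 2,809,988 required, 2,811,188 in favor — approved.
Series C: 3/4 of 5630304 = 4222728; 4,222,728 required, 4,224,596 in favor — approved.

Not approved — the Series A shares did not give the required vote.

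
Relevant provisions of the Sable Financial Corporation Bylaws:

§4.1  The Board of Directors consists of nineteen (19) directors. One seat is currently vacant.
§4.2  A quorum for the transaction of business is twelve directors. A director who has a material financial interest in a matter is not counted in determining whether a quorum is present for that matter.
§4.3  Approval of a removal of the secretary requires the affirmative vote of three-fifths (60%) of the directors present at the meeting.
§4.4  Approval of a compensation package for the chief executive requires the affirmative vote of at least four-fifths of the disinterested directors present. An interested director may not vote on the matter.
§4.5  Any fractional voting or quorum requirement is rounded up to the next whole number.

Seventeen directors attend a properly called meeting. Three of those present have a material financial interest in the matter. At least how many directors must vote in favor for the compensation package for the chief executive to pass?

12

The compensation package for the chief executive requires four-fifths of the disinterested directors present (17 − 3 = 14).
4/5 of 14 = 11.20, rounded up to 12.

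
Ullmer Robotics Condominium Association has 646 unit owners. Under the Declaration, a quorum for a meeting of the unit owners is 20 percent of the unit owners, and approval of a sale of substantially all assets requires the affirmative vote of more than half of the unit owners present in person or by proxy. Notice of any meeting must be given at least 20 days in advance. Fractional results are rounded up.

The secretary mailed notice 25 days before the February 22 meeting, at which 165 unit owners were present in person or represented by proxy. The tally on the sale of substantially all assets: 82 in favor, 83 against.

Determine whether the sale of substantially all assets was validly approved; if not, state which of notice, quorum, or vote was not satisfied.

Invalid — vote requirement not satisfied.

Notice: 25 days given; 20 required. Satisfied.
Quorum: 20% of 646 = 129.20, rounded up to 130; 165 present. Satisfied.
Vote: requires a majority of those present (165); a majority of 165 is 83, so 83 needed; 82 in favor. Not satisfied.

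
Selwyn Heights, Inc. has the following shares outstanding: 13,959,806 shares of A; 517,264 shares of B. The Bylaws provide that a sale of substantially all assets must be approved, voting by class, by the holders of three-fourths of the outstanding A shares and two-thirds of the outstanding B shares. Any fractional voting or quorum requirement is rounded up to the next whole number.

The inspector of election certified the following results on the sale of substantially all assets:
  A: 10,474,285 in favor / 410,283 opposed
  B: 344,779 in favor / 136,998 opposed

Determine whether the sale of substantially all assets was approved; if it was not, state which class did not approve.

Not approved — the B shares did not give the required vote.

A: 3/4 of 13959806 = 10469854.50, rounded up to 10469855; 10,469,855 required, 10,474,285 in favor — approved.
B: 2/3 of 517264 = 344842.67, rounded up to 344843; 344,843 required, 344,779 in favor — not approved.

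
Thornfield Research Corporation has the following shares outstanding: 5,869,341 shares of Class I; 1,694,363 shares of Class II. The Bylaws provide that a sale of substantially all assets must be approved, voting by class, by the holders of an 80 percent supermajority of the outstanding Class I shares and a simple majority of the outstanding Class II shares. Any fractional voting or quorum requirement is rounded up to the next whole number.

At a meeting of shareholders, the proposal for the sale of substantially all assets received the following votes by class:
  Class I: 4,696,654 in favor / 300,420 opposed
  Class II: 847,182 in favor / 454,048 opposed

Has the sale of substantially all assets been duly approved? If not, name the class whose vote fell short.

Approved — every class gave the required vote.

Class I: 4/5 of 5869341 = 4695472.80, rounded up to 4695473; 4,695,473 required, 4,696,654 in favor — approved.
Class II: a majority of 1694363 is 847182; 847,182 required, 847,182 in favor — approved.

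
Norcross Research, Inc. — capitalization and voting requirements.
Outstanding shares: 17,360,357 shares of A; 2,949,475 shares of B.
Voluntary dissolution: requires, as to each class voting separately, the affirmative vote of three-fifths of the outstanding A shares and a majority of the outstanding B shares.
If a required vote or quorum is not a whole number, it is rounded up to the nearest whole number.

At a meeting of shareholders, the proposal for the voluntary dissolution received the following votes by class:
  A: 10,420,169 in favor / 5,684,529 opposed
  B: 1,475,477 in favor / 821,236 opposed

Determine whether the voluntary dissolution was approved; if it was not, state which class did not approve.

Approved — every class gave the required vote.

A: 3/5 of 17360357 = 10416214.20, rounded up to 10416215; 10,416,215 required, 10,420,169 in favor — approved.
B: a majority of 2949475 is 1474738; 1,474,738 required, 1,475,477 in favor — approved.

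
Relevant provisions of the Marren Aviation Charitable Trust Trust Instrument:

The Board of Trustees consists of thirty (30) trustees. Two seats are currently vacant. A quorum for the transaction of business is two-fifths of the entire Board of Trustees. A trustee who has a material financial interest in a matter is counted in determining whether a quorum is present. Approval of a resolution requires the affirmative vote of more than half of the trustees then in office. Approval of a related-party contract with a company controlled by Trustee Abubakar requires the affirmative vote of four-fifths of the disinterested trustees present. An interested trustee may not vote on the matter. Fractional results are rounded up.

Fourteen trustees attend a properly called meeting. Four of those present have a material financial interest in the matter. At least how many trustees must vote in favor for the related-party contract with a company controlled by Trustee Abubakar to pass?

The related-party contract with a company controlled by Trustee Abubakar requires four-fifths of the disinterested trustees present (14 − 4 = 10).
4/5 of 10 = 8.

8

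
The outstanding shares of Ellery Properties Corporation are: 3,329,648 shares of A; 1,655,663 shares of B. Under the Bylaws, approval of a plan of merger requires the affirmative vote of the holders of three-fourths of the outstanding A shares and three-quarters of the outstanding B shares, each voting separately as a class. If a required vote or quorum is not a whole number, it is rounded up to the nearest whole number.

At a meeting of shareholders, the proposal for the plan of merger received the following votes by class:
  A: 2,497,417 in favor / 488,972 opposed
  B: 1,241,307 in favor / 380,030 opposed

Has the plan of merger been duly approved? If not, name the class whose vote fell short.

A: 3/4 of 3329648 = 2497236; 2,497,236 required, 2,497,417 in favor — approved.
B: 3/4 of 1655663 = 1241747.25, rounded up to 1241748; 1,241,748 required, 1,241,307 in favor — not approved.

Not approved — the B shares did not give the required vote.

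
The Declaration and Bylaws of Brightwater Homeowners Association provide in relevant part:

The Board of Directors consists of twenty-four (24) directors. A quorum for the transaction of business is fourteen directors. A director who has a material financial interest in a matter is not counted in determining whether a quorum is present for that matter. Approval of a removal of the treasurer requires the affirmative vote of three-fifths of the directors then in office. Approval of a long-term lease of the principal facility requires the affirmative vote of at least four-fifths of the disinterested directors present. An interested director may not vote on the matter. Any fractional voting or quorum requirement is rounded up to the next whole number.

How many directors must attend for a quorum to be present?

14

The quorum is fixed at 14.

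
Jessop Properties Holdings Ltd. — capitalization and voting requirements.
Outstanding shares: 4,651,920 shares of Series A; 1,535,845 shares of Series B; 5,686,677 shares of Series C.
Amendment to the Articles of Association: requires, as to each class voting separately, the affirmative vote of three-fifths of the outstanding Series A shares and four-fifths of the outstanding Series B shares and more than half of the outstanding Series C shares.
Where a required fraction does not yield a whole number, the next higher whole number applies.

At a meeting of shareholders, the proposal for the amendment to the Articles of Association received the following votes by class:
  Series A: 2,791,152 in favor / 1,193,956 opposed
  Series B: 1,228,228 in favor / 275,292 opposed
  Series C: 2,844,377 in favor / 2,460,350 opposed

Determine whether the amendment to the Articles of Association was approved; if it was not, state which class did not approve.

Not approved — the Series B shares did not give the required vote.

Series A: 3/5 of 4651920 = 2791152; 2,791,152 required, 2,791,152 in favor — approved.
Series B: 4/5 of 1535845 = 1228676; 1,228,676 required, 1,228,228 in favor — not approved.
Series C: a majority of 5686677 is 2843339; 2,843,339 required, 2,844,377 in favor — approved.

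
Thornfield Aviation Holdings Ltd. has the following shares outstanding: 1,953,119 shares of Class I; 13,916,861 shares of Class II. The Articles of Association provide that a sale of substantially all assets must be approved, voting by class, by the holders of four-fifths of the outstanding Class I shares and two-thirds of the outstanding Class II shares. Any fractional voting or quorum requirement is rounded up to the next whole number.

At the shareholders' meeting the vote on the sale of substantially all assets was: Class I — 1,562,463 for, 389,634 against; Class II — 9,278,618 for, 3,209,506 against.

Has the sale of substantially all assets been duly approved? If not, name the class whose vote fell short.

Class I: 4/5 of 1953119 = 1562495.20, rounded up to 1562496; 1,562,496 required, 1,562,463 in favor — not approved.
Class II: 2/3 of 13916861 = 9277907.33, rounded up to 9277908; 9,277,908 required, 9,278,618 in favor — approved.

Not approved — the Class I shares did not give the required vote.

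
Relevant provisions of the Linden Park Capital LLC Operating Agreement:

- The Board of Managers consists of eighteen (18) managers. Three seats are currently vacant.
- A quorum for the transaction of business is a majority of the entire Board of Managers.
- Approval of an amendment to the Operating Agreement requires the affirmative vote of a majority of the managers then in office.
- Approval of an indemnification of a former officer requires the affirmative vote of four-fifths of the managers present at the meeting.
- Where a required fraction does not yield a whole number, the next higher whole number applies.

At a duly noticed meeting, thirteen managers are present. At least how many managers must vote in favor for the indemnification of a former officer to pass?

The indemnification of a former officer requires four-fifths of the managers present (13).
4/5 of 13 = 10.40, rounded up to 11.

11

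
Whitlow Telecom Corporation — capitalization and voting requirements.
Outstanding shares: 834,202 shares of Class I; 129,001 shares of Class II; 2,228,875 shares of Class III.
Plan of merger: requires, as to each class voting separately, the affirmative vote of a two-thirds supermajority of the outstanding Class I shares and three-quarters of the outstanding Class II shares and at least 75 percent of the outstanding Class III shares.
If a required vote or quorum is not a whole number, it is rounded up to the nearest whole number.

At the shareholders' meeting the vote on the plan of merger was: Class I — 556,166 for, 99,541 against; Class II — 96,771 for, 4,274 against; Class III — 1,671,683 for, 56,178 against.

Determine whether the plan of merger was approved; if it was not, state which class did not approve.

Class I: 2/3 of 834202 = 556134.67, rounded up to 556135; 556,135 required, 556,166 in favor — approved.
Class II: 3/4 of 129001 = 96750.75, rounded up to 96751; 96,751 required, 96,771 in favor — approved.
Class III: 3/4 of 2228875 = 1671656.25, rounded up to 1671657; 1,671,657 required, 1,671,683 in favor — approved.

Approved — every class gave the required vote.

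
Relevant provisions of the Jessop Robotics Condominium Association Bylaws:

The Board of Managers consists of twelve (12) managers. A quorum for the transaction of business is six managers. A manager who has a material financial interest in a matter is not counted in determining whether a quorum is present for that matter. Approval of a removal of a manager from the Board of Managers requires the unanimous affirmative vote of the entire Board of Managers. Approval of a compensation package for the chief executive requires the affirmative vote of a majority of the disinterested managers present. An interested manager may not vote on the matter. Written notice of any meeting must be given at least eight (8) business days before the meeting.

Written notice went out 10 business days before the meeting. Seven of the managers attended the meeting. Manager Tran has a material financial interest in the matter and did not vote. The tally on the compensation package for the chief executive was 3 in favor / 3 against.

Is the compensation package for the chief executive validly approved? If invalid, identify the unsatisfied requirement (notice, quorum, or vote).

Notice: 10 business days given; 8 required (10 ≥ 8). Satisfied.
Quorum: 7 present, but the 1 interested manager does not count, leaving 6. Quorum is 6. Satisfied.
Vote: the compensation package for the chief executive requires a majority of the disinterested managers present (7 − 1 = 6). A majority of 6 is 4, so 4 affirmative votes are needed; 3 voted in favor. Not satisfied.

Invalid — vote requirement not satisfied.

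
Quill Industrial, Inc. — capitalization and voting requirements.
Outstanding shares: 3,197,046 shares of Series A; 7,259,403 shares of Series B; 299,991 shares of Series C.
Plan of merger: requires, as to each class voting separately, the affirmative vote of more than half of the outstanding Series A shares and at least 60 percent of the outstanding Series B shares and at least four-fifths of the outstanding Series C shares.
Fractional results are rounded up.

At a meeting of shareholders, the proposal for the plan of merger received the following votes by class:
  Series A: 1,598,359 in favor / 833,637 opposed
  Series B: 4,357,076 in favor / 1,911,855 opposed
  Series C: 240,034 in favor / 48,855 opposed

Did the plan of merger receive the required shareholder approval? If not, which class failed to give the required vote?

Not approved — the Series A shares did not give the required vote.

Series A: a majority of 3197046 is 1598524; 1,598,524 required, 1,598,359 in favor — not approved.
Series B: 3/5 of 7259403 = 4355641.80, rounded up to 4355642; 4,355,642 required, 4,357,076 in favor — approved.
Series C: 4/5 of 299991 = 239992.80, rounded up to 239993; 239,993 required, 240,034 in favor — approved.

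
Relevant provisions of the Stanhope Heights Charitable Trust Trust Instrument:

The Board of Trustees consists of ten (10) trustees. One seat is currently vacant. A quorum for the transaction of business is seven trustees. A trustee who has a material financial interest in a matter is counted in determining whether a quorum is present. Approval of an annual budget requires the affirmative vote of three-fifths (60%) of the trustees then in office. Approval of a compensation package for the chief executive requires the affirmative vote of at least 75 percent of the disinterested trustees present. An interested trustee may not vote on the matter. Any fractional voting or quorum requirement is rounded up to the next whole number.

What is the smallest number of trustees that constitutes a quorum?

7

The quorum is fixed at 7.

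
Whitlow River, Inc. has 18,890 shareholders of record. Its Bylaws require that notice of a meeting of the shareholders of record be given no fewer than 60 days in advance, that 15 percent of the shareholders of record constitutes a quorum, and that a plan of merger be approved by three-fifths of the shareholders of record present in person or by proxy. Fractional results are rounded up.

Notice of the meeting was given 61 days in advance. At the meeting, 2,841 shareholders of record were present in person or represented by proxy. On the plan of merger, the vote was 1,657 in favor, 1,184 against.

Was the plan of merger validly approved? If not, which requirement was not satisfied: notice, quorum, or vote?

Invalid — vote requirement not satisfied.

Notice: 61 days given; 60 required. Satisfied.
Quorum: 15% of 18,890 = 2,833.50, rounded up to 2,834; 2,841 present. Satisfied.
Vote: requires three-fifths of those present (2,841); 3/5 of 2841 = 1704.60, rounded up to 1705, so 1,705 needed; 1,657 in favor. Not satisfied.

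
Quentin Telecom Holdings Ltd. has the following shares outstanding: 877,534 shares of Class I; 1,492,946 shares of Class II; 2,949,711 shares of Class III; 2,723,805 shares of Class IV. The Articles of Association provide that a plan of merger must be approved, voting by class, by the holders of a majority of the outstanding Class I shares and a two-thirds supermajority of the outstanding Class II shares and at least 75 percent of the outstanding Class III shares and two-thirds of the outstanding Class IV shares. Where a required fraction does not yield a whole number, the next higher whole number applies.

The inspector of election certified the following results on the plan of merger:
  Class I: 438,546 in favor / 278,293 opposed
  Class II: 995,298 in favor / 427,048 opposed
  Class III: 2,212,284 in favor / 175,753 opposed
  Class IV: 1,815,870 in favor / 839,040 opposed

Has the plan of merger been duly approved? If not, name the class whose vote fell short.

Not approved — the Class I shares did not give the required vote.

Class I: a majority of 877534 is 438768; 438,768 required, 438,546 in favor — not approved.
Class II: 2/3 of 1492946 = 995297.33, rounded up to 995298; 995,298 required, 995,298 in favor — approved.
Class III: 3/4 of 2949711 = 2212283.25, rounded up to 2212284; 2,212,284 required, 2,212,284 in favor — approved.
Class IV: 2/3 of 2723805 = 1815870; 1,815,870 required, 1,815,870 in favor — approved.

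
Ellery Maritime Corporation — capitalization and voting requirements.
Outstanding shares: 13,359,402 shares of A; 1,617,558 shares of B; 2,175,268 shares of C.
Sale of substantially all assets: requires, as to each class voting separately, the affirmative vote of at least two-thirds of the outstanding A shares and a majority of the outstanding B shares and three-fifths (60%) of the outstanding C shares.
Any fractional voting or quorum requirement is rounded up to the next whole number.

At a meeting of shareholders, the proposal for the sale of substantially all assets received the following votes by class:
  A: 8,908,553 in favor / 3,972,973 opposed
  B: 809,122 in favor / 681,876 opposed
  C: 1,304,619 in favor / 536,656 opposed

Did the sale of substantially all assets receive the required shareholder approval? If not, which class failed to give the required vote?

Not approved — the C shares did not give the required vote.

A: 2/3 of 13359402 = 8906268; 8,906,268 required, 8,908,553 in favor — approved.
B: a majority of 1617558 is 808780; 808,780 required, 809,122 in favor — approved.
C: 3/5 of 2175268 = 1305160.80, rounded up to 1305161; 1,305,161 required, 1,304,619 in favor — not approved.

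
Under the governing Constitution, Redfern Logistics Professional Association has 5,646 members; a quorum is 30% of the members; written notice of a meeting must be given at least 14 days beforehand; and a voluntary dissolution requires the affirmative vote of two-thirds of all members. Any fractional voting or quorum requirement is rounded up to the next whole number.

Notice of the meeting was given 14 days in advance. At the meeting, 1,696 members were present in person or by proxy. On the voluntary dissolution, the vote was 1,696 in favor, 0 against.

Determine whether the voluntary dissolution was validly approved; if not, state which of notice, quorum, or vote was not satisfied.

Notice: 14 days given; 14 required. Satisfied.
Quorum: 30% of 5,646 = 1,693.80, rounded up to 1,694; 1,696 present. Satisfied.
Vote: requires two-thirds of all members (5,646); 2/3 of 5646 = 3764, so 3,764 needed; 1,696 in favor. Not satisfied.

Invalid — vote requirement not satisfied.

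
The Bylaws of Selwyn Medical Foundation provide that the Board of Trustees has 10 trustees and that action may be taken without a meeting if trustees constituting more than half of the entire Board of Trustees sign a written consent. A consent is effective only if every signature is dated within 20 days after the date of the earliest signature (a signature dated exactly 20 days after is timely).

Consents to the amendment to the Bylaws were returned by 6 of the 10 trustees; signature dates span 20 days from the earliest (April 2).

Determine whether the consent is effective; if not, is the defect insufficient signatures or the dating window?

Effective — both the signature and dating-window requirements are satisfied.

Signatures required: more than half of 10 — a majority of 10 is 6, so 6 needed; 6 signed. Sufficient.
Dating window: the latest signature is 20 days after the earliest; the limit is 20 days. Within the window.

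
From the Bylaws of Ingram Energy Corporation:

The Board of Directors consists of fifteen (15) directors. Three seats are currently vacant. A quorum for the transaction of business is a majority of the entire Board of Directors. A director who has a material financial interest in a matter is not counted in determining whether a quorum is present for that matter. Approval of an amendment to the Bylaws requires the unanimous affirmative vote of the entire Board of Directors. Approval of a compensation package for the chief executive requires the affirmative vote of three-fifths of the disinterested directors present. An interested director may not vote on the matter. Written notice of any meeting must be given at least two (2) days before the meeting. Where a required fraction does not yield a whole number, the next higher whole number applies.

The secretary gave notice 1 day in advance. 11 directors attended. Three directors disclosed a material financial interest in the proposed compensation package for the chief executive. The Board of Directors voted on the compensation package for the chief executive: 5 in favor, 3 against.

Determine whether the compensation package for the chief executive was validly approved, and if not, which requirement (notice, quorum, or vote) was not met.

Invalid — notice requirement not satisfied.

Notice: 1 day given; 2 required (1 < 2). Not satisfied.
Quorum: 11 present, but the 3 interested directors do not count, leaving 8. Quorum is 8. Satisfied.
Vote: the compensation package for the chief executive requires three-fifths of the disinterested directors present (11 − 3 = 8). 3/5 of 8 = 4.80, rounded up to 5, so 5 affirmative votes are needed; 5 voted in favor. Satisfied.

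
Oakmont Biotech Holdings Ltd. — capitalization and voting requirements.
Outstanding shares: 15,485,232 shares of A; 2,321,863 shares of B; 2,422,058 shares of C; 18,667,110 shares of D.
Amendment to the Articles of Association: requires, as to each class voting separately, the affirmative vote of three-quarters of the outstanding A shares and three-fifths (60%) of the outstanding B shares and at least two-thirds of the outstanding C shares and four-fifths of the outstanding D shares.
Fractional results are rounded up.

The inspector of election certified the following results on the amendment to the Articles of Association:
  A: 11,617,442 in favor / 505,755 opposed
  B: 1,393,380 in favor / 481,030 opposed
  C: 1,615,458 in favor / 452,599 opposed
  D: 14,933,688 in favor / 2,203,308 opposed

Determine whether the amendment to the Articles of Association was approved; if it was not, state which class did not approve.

A: 3/4 of 15485232 = 11613924; 11,613,924 required, 11,617,442 in favor — approved.
B: 3/5 of 2321863 = 1393117.80, rounded up to 1393118; 1,393,118 required, 1,393,380 in favor — approved.
C: 2/3 of 2422058 = 1614705.33, rounded up to 1614706; 1,614,706 required, 1,615,458 in favor — approved.
D: 4/5 of 18667110 = 14933688; 14,933,688 required, 14,933,688 in favor — approved.

Approved — every class gave the required vote.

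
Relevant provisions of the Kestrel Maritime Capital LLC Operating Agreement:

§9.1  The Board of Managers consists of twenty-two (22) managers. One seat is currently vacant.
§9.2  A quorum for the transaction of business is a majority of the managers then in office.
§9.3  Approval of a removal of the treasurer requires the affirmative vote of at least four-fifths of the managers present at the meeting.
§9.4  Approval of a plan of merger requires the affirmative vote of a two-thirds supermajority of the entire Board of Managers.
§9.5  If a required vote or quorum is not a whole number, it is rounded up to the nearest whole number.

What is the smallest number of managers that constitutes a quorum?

11

A majority of 21 is 11.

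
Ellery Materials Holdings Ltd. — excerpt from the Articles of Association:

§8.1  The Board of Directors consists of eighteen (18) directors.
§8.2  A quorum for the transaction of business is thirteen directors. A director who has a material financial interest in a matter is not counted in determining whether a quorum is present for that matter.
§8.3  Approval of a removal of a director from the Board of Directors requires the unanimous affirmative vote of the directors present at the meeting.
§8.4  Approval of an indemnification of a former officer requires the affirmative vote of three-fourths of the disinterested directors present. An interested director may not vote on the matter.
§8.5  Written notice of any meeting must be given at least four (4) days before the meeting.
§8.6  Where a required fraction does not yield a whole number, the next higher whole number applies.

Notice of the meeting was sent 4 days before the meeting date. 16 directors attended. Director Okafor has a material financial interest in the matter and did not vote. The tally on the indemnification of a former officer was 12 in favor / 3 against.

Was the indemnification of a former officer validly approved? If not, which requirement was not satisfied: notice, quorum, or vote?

Notice: 4 days given; 4 required (4 ≥ 4). Satisfied.
Quorum: 16 present, but the 1 interested director does not count, leaving 15. Quorum is 13. Satisfied.
Vote: the indemnification of a former officer requires three-fourths of the disinterested directors present (16 − 1 = 15). 3/4 of 15 = 11.25, rounded up to 12, so 12 affirmative votes are needed; 12 voted in favor. Satisfied.

Valid — all requirements satisfied.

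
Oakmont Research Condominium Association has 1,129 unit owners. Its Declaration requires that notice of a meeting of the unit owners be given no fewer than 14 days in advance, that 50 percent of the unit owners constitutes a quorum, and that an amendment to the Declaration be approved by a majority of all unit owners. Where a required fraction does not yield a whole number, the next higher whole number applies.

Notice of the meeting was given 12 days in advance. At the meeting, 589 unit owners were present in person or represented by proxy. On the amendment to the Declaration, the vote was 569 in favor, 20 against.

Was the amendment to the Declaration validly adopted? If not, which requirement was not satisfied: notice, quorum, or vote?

Notice: 12 days given; 14 required. Not satisfied.
Quorum: 50% of 1,129 = 564.50, rounded up to 565; 589 present. Satisfied.
Vote: requires a majority of all unit owners (1,129); a majority of 1129 is 565, so 565 needed; 569 in favor. Satisfied.

Invalid — notice requirement not satisfied.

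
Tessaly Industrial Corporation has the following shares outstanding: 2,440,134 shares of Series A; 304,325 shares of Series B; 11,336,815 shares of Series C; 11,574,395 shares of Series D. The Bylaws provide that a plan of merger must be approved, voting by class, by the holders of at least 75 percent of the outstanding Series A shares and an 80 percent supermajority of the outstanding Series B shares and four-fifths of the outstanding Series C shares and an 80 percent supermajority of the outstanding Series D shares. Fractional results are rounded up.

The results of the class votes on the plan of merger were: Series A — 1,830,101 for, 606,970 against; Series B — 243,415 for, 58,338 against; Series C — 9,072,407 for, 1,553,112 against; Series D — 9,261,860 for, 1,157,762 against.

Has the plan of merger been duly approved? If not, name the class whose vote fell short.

Series A: 3/4 of 2440134 = 1830100.50, rounded up to 1830101; 1,830,101 required, 1,830,101 in favor — approved.
Series B: 4/5 of 304325 = 243460; 243,460 required, 243,415 in favor — not approved.
Series C: 4/5 of 11336815 = 9069452; 9,069,452 required, 9,072,407 in favor — approved.
Series D: 4/5 of 11574395 = 9259516; 9,259,516 required, 9,261,860 in favor — approved.

Not approved — the Series B shares did not give the required vote.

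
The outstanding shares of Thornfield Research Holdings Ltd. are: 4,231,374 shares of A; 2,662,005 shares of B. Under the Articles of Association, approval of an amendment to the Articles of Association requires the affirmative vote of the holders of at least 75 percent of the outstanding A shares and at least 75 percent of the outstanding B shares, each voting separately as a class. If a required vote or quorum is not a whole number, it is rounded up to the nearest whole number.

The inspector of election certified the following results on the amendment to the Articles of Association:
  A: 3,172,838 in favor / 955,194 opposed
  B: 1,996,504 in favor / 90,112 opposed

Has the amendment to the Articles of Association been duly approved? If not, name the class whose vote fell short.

A: 3/4 of 4231374 = 3173530.50, rounded up to 3173531; 3,173,531 required, 3,172,838 in favor — not approved.
B: 3/4 of 2662005 = 1996503.75, rounded up to 1996504; 1,996,504 required, 1,996,504 in favor — approved.

Not approved — the A shares did not give the required vote.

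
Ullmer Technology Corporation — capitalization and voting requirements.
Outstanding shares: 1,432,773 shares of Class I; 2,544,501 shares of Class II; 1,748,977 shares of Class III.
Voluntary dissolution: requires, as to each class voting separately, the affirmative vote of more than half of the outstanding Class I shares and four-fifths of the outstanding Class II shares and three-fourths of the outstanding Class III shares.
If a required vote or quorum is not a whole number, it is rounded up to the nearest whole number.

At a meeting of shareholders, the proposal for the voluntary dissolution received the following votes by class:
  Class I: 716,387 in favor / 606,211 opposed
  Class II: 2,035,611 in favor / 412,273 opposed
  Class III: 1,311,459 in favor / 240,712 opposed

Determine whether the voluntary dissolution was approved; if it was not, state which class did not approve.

Not approved — the Class III shares did not give the required vote.

Class I: a majority of 1432773 is 716387; 716,387 required, 716,387 in favor — approved.
Class II: 4/5 of 2544501 = 2035600.80, rounded up to 2035601; 2,035,601 required, 2,035,611 in favor — approved.
Class III: 3/4 of 1748977 = 1311732.75, rounded up to 1311733; 1,311,733 required, 1,311,459 in favor — not approved.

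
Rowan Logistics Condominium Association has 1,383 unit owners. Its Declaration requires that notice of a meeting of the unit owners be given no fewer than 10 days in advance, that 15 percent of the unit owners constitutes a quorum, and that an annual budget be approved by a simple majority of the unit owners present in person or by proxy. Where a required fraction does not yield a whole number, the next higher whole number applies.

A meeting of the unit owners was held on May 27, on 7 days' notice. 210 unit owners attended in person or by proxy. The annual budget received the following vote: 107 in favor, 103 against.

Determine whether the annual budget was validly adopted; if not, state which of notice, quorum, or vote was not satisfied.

Invalid — notice requirement not satisfied.

Notice: 7 days given; 10 required. Not satisfied.
Quorum: 15% of 1,383 = 207.45, rounded up to 208; 210 present. Satisfied.
Vote: requires a majority of those present (210); a majority of 210 is 106, so 106 needed; 107 in favor. Satisfied.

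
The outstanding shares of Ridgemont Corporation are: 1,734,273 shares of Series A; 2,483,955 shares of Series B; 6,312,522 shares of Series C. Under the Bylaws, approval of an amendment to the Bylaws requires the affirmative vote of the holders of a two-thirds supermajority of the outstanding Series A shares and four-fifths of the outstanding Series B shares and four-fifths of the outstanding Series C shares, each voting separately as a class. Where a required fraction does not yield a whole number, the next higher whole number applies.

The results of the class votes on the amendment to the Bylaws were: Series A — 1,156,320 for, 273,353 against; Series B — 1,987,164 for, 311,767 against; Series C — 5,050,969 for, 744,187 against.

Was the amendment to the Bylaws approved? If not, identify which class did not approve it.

Series A: 2/3 of 1734273 = 1156182; 1,156,182 required, 1,156,320 in favor — approved.
Series B: 4/5 of 2483955 = 1987164; 1,987,164 required, 1,987,164 in favor — approved.
Series C: 4/5 of 6312522 = 5050017.60, rounded up to 5050018; 5,050,018 required, 5,050,969 in favor — approved.

Approved — every class gave the required vote.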